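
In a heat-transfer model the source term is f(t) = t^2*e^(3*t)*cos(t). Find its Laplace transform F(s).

L{cos(t)} = s/(s^2 + 1).
Multiplying by e^(3t) shifts s → s - 3, so L{e^(3*t)*cos(t)} = (s - 3)/((s - 3)^2 + 1).
Then apply L{t^2·g(t)} = (-1)^2 d^2/ds^2[G(s)] with G(s) = (s - 3)/((s - 3)^2 + 1):
differentiating 2 times and applying the sign gives 2*(s - 3)*(s^2 - 6*s + 6)/(s^2 - 6*s + 10)^3.

F(s) = 2*(s - 3)*(s^2 - 6*s + 6)/(s^2 - 6*s + 10)^3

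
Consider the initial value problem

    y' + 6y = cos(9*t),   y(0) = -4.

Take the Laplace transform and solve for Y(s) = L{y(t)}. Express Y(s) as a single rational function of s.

Y(s) = (-4*s^2 + s - 324)/(s^3 + 6*s^2 + 81*s + 486)

Transform both sides with L{·}.
With L{y'} = sY - y(0) = sY - (-4): the LHS transforms to (s + 6)Y - (-4).
The right side is L{cos(9*t)} = s/(s^2 + 81).
So (s + 6)Y = s/(s^2 + 81) + (-4).
Isolate Y and clear denominators.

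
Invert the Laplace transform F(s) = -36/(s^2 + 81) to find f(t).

f(t) = -4*sin(9*t)

Since L{sin(9t)} = 9/(s^2 + 81), the inverse is sin(9*t), scaled by -4.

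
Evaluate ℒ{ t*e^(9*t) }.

L{e^(9t)} = 1/(s - 9).
Then apply L{t·g(t)} = -d/ds[G(s)] with G(s) = 1/(s - 9):
differentiating 1 time and applying the sign gives (s - 9)^(-2).

(s - 9)^(-2)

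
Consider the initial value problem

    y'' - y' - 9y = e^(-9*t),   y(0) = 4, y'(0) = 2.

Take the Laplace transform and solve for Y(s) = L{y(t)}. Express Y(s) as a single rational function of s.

Y(s) = (4*s^2 + 34*s - 17)/(s^3 + 8*s^2 - 18*s - 81)

Transform both sides with L{·}.
Using L{y''} = s^2 Y - s·y(0) - y'(0) and L{y'} = sY - y(0), with y(0) = 4, y'(0) = 2, the left side becomes (s^2 - s - 9)Y - (4*s - 2).
The right side is L{e^(-9*t)} = 1/(s + 9).
So (s^2 - s - 9)Y = 1/(s + 9) + (4*s - 2).
Solve for Y(s) and write it as one ratio of polynomials.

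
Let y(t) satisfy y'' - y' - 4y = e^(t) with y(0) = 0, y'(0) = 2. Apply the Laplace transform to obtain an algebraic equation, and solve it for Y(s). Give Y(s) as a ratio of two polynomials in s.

Y(s) = (2*s - 1)/(s^3 - 2*s^2 - 3*s + 4)

Take the Laplace transform of both sides.
With L{y''} = s^2 Y - s·y(0) - y'(0) and L{y'} = sY - y(0), with y(0) = 0, y'(0) = 2: the LHS transforms to (s^2 - s - 4)Y - (2).
The right side is L{e^(t)} = 1/(s - 1).
So (s^2 - s - 4)Y = 1/(s - 1) + (2).
Isolate Y and clear denominators.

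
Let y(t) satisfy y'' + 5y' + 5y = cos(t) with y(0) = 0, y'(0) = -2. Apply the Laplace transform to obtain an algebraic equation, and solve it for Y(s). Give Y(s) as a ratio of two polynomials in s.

Laplace-transform each side.
The derivative rules (L{y''} = s^2 Y - s·y(0) - y'(0) and L{y'} = sY - y(0), with y(0) = 0, y'(0) = -2) turn the left side into (s^2 + 5*s + 5)Y - (-2).
The right side is L{cos(t)} = s/(s^2 + 1).
So (s^2 + 5*s + 5)Y = s/(s^2 + 1) + (-2).
Solve for Y(s) and write it as one ratio of polynomials.

Y(s) = (-2*s^2 + s - 2)/(s^4 + 5*s^3 + 6*s^2 + 5*s + 5)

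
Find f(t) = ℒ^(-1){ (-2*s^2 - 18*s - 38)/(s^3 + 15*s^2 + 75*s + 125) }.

Factor the denominator: s^3 + 15*s^2 + 75*s + 125 = (s + 5)^3.
Partial fraction decomposition gives [-2/(s + 5)] + [2/(s + 5)^2] + [2/(s + 5)^3].
Invert each term: -2/(s + 5) ↔ -2e^(-5t); 2/(s + 5)^2 ↔ 2t·e^(-5t); 2/(s + 5)^3 ↔ (1)t^2·e^(-5t).

f(t) = t^2*exp(-5*t) + 2*t*exp(-5*t) - 2*exp(-5*t)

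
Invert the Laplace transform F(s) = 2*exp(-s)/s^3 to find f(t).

f(t) = Heaviside(t - 1)*((t - 1)^2)

The factor e^(-s) signals a time shift by c = 1 (second shifting theorem).
L{t^2} = 2!/s^3 = 2/s^3, so L^-1{2/s^3} = t^2.
Hence the inverse is u(t - 1) times that function evaluated at t - 1.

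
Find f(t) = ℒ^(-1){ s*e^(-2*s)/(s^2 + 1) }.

f(t) = Heaviside(t - 2)*(cos(t - 2))

The factor e^(-2s) signals a time shift by c = 2 (second shifting theorem).
L{cos(t)} = s/(s^2 + 1), so L^-1{s/(s^2 + 1)} = cos(t).
Hence the inverse is u(t - 2) times that function evaluated at t - 2.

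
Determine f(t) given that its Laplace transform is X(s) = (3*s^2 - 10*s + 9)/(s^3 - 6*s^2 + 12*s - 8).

f(t) = t^2*exp(2*t)/2 + 2*t*exp(2*t) + 3*exp(2*t)

Factor the denominator: s^3 - 6*s^2 + 12*s - 8 = (s - 2)^3.
Partial fraction decomposition gives [3/(s - 2)] + [2/(s - 2)^2] + [(s - 2)^(-3)].
Invert each term: 3/(s - 2) ↔ 3e^(2t); 2/(s - 2)^2 ↔ 2t·e^(2t); 1/(s - 2)^3 ↔ (1/2)t^2·e^(2t).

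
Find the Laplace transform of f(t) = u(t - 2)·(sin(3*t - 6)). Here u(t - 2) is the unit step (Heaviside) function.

By the second shifting theorem, L{u(t - c)·g(t - c)} = e^(-cs)·H(s) with c = 2 and H(s) = L{g(t)}.
L{sin(3t)} = 3/(s^2 + 9).

3*exp(-2*s)/(s^2 + 9)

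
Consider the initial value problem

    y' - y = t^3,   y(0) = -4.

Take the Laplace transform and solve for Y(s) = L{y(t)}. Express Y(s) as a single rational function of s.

Y(s) = (-4*s^4 + 6)/(s^5 - s^4)

Laplace-transform each side.
With L{y'} = sY - y(0) = sY - (-4): the LHS transforms to (s - 1)Y - (-4).
The right side is L{t^3} = 6/s^4.
So (s - 1)Y = 6/s^4 + (-4).
Solve for Y(s) and write it as one ratio of polynomials.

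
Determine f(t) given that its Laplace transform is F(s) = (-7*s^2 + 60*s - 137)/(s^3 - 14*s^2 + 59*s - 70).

f(t) = -6*exp(7*t) + 2*exp(5*t) - 3*exp(2*t)

Factor the denominator: s^3 - 14*s^2 + 59*s - 70 = (s - 7)*(s - 5)*(s - 2).
Partial fraction decomposition gives [-6/(s - 7)] + [-3/(s - 2)] + [2/(s - 5)].
Invert each term: -6/(s - 7) ↔ -6e^(7t); -3/(s - 2) ↔ -3e^(2t); 2/(s - 5) ↔ 2e^(5t).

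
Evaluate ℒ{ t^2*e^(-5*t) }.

L{e^(-5t)} = 1/(s + 5).
Then apply L{t^2·g(t)} = (-1)^2 d^2/ds^2[G(s)] with G(s) = 1/(s + 5):
differentiating 2 times and applying the sign gives 2/(s + 5)^3.

2/(s + 5)^3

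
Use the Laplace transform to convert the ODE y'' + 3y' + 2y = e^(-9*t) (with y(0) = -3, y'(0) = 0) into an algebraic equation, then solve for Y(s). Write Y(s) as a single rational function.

Y(s) = (-3*s^2 - 36*s - 80)/(s^3 + 12*s^2 + 29*s + 18)

Transform both sides with L{·}.
With L{y''} = s^2 Y - s·y(0) - y'(0) and L{y'} = sY - y(0), with y(0) = -3, y'(0) = 0: the LHS transforms to (s^2 + 3*s + 2)Y - (-3*s - 9).
The right side is L{e^(-9*t)} = 1/(s + 9).
So (s^2 + 3*s + 2)Y = 1/(s + 9) + (-3*s - 9).
Isolate Y and clear denominators.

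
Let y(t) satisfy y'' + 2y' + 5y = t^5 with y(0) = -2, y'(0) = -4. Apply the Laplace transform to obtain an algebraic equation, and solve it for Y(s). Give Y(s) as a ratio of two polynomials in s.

Y(s) = (-2*s^7 - 8*s^6 + 120)/(s^8 + 2*s^7 + 5*s^6)

Laplace-transform each side.
Using L{y''} = s^2 Y - s·y(0) - y'(0) and L{y'} = sY - y(0), with y(0) = -2, y'(0) = -4, the left side becomes (s^2 + 2*s + 5)Y - (-2*s - 8).
The right side is L{t^5} = 120/s^6.
So (s^2 + 2*s + 5)Y = 120/s^6 + (-2*s - 8).
Solve for Y(s) and write it as one ratio of polynomials.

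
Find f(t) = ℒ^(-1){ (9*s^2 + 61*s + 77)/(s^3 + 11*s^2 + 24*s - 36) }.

f(t) = -5*t*exp(-6*t) + 3*exp(t) + 6*exp(-6*t)

Factor the denominator: s^3 + 11*s^2 + 24*s - 36 = (s - 1)*(s + 6)^2.
Partial fraction decomposition gives [6/(s + 6)] + [-5/(s + 6)^2] + [3/(s - 1)].
Invert each term: 6/(s + 6) ↔ 6e^(-6t); -5/(s + 6)^2 ↔ -5t·e^(-6t); 3/(s - 1) ↔ 3e^(t).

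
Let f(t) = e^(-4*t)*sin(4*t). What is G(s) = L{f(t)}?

L{sin(4t)} = 4/(s^2 + 16).
By the first shifting theorem, multiplying by e^(-4t) replaces s with s + 4.

G(s) = 4/((s + 4)^2 + 16)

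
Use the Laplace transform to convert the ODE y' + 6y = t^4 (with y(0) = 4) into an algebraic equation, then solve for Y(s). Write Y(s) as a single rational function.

Y(s) = (4*s^5 + 24)/(s^6 + 6*s^5)

Laplace-transform each side.
Using L{y'} = sY - y(0) = sY - 4, the left side becomes (s + 6)Y - (4).
The right side is L{t^4} = 24/s^5.
So (s + 6)Y = 24/s^5 + (4).
Solve for Y(s) and write it as one ratio of polynomials.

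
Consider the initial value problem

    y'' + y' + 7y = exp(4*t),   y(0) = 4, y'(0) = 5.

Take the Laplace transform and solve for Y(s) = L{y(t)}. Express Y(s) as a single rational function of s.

Take the Laplace transform of both sides.
With L{y''} = s^2 Y - s·y(0) - y'(0) and L{y'} = sY - y(0), with y(0) = 4, y'(0) = 5: the LHS transforms to (s^2 + s + 7)Y - (4*s + 9).
The right side is L{exp(4*t)} = 1/(s - 4).
So (s^2 + s + 7)Y = 1/(s - 4) + (4*s + 9).
Solve for Y(s) and write it as one ratio of polynomials.

Y(s) = (4*s^2 - 7*s - 35)/(s^3 - 3*s^2 + 3*s - 28)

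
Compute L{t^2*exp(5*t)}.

2/(s - 5)^3

L{e^(5t)} = 1/(s - 5).
Then apply L{t^2·g(t)} = (-1)^2 d^2/ds^2[G(s)] with G(s) = 1/(s - 5):
differentiating 2 times and applying the sign gives 2/(s - 5)^3.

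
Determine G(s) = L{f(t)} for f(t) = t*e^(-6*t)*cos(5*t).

G(s) = (s + 1)*(s + 11)/(s^2 + 12*s + 61)^2

L{cos(5t)} = s/(s^2 + 25).
Multiplying by e^(-6t) shifts s → s + 6, so L{e^(-6*t)*cos(5*t)} = (s + 6)/((s + 6)^2 + 25).
Then apply L{t·g(t)} = -d/ds[H(s)] with H(s) = (s + 6)/((s + 6)^2 + 25):
differentiating 1 time and applying the sign gives (s + 1)*(s + 11)/(s^2 + 12*s + 61)^2.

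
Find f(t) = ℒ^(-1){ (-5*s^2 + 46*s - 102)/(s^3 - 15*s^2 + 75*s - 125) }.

Factor the denominator: s^3 - 15*s^2 + 75*s - 125 = (s - 5)^3.
Partial fraction decomposition gives [-5/(s - 5)] + [-4/(s - 5)^2] + [3/(s - 5)^3].
Invert each term: -5/(s - 5) ↔ -5e^(5t); -4/(s - 5)^2 ↔ -4t·e^(5t); 3/(s - 5)^3 ↔ (3/2)t^2·e^(5t).

f(t) = 3*t^2*exp(5*t)/2 - 4*t*exp(5*t) - 5*exp(5*t)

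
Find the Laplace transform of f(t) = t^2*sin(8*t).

L{sin(8t)} = 8/(s^2 + 64).
Then apply L{t^2·g(t)} = (-1)^2 d^2/ds^2[G(s)] with G(s) = 8/(s^2 + 64):
differentiating 2 times and applying the sign gives 16*(3*s^2 - 64)/(s^2 + 64)^3.

16*(3*s^2 - 64)/(s^2 + 64)^3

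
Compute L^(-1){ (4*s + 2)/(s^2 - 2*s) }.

5*exp(2*t) - 1

Factor the denominator: s^2 - 2*s = s*(s - 2).
Partial fraction decomposition gives [-1/s] + [5/(s - 2)].
Invert each term: -1/(s - 0) ↔ -e^(0t); 5/(s - 2) ↔ 5e^(2t).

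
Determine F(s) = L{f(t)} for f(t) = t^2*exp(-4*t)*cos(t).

F(s) = 2*(s + 4)*(s^2 + 8*s + 13)/(s^2 + 8*s + 17)^3

L{cos(t)} = s/(s^2 + 1).
Multiplying by e^(-4t) shifts s → s + 4, so L{exp(-4*t)*cos(t)} = (s + 4)/((s + 4)^2 + 1).
Then apply L{t^2·g(t)} = (-1)^2 d^2/ds^2[G(s)] with G(s) = (s + 4)/((s + 4)^2 + 1):
differentiating 2 times and applying the sign gives 2*(s + 4)*(s^2 + 8*s + 13)/(s^2 + 8*s + 17)^3.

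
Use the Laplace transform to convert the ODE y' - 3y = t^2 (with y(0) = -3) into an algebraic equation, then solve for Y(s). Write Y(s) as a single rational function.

Y(s) = (-3*s^3 + 2)/(s^4 - 3*s^3)

Take the Laplace transform of both sides.
The derivative rules (L{y'} = sY - y(0) = sY - (-3)) turn the left side into (s - 3)Y - (-3).
The right side is L{t^2} = 2/s^3.
So (s - 3)Y = 2/s^3 + (-3).
Solve for Y(s) and write it as one ratio of polynomials.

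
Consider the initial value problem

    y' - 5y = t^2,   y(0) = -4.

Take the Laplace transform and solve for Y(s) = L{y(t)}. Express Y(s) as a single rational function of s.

Laplace-transform each side.
The derivative rules (L{y'} = sY - y(0) = sY - (-4)) turn the left side into (s - 5)Y - (-4).
The right side is L{t^2} = 2/s^3.
So (s - 5)Y = 2/s^3 + (-4).
Solve for Y(s) and write it as one ratio of polynomials.

Y(s) = (-4*s^3 + 2)/(s^4 - 5*s^3)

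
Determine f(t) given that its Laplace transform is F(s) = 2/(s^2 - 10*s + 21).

Rewrite the denominator: s^2 - 10*s + 21 = (s - 5)^2 - 4.
The form in (s - 5) signals a first-shifting-theorem factor e^(5t).
Since L{sinh(2t)} = 2/(s^2 - 4), the inverse is exp(5*t)*sinh(2*t).

f(t) = exp(5*t)*sinh(2*t)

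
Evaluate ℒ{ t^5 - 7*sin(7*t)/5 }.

-49/(5*(s^2 + 49)) + 120/s^6

The transform is linear, so treat each term independently.
L{t^5} = 5!/s^6 = 120/s^6; (-7/5)·[L{sin(7t)} = 7/(s^2 + 49)].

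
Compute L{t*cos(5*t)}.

L{cos(5t)} = s/(s^2 + 25).
Then apply L{t·g(t)} = -d/ds[G(s)] with G(s) = s/(s^2 + 25):
differentiating 1 time and applying the sign gives (s - 5)*(s + 5)/(s^2 + 25)^2.

(s - 5)*(s + 5)/(s^2 + 25)^2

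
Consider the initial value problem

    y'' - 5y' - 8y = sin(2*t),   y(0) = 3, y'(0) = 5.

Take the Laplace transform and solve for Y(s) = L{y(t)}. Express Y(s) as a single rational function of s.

Apply the Laplace transform to the equation.
Using L{y''} = s^2 Y - s·y(0) - y'(0) and L{y'} = sY - y(0), with y(0) = 3, y'(0) = 5, the left side becomes (s^2 - 5*s - 8)Y - (3*s - 10).
The right side is L{sin(2*t)} = 2/(s^2 + 4).
So (s^2 - 5*s - 8)Y = 2/(s^2 + 4) + (3*s - 10).
Solve for Y(s) and write it as one ratio of polynomials.

Y(s) = (3*s^3 - 10*s^2 + 12*s - 38)/(s^4 - 5*s^3 - 4*s^2 - 20*s - 32)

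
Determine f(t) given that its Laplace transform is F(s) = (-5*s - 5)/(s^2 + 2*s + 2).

f(t) = -5*exp(-t)*cos(t)

Rewrite the denominator: s^2 + 2*s + 2 = (s + 1)^2 + 1.
The form in (s + 1) signals a first-shifting-theorem factor e^(-t).
Since L{cos(t)} = s/(s^2 + 1), the inverse is e^(-t)*cos(t), scaled by -5.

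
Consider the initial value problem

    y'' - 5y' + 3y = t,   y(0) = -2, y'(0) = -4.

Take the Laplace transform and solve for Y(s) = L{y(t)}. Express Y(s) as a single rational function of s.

Y(s) = (-2*s^3 + 6*s^2 + 1)/(s^4 - 5*s^3 + 3*s^2)

Transform both sides with L{·}.
With L{y''} = s^2 Y - s·y(0) - y'(0) and L{y'} = sY - y(0), with y(0) = -2, y'(0) = -4: the LHS transforms to (s^2 - 5*s + 3)Y - (-2*s + 6).
The right side is L{t} = s^(-2).
So (s^2 - 5*s + 3)Y = s^(-2) + (-2*s + 6).
Isolate Y and clear denominators.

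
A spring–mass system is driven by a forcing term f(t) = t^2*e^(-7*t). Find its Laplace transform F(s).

F(s) = 2/(s + 7)^3

L{e^(-7t)} = 1/(s + 7).
Then apply L{t^2·g(t)} = (-1)^2 d^2/ds^2[G(s)] with G(s) = 1/(s + 7):
differentiating 2 times and applying the sign gives 2/(s + 7)^3.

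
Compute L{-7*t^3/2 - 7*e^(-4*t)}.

-7/(s + 4) - 21/s^4

The transform is linear, so treat each term independently.
(-7)·[L{e^(-4t)} = 1/(s + 4)]; (-7/2)·[L{t^3} = 3!/s^4 = 6/s^4].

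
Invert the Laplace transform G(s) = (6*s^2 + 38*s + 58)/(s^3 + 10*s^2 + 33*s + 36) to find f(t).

Factor the denominator: s^3 + 10*s^2 + 33*s + 36 = (s + 3)^2*(s + 4).
Partial fraction decomposition gives [4/(s + 3)] + [-2/(s + 3)^2] + [2/(s + 4)].
Invert each term: 4/(s + 3) ↔ 4e^(-3t); -2/(s + 3)^2 ↔ -2t·e^(-3t); 2/(s + 4) ↔ 2e^(-4t).

f(t) = -2*t*exp(-3*t) + 4*exp(-3*t) + 2*exp(-4*t)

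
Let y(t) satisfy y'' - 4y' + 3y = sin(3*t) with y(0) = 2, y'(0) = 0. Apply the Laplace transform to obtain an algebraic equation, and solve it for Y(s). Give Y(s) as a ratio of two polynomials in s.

Y(s) = (2*s^3 - 8*s^2 + 18*s - 69)/(s^4 - 4*s^3 + 12*s^2 - 36*s + 27)

Laplace-transform each side.
With L{y''} = s^2 Y - s·y(0) - y'(0) and L{y'} = sY - y(0), with y(0) = 2, y'(0) = 0: the LHS transforms to (s^2 - 4*s + 3)Y - (2*s - 8).
The right side is L{sin(3*t)} = 3/(s^2 + 9).
So (s^2 - 4*s + 3)Y = 3/(s^2 + 9) + (2*s - 8).
Divide through and combine into a single rational function.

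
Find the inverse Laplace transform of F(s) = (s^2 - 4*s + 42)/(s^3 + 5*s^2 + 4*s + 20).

3*sin(2*t) - 2*cos(2*t) + 3*exp(-5*t)

Factor the denominator: s^3 + 5*s^2 + 4*s + 20 = (s + 5)*(s^2 + 4).
Partial fraction decomposition gives [3/(s + 5)] + [-2*s/(s^2 + 4)] + [6/(s^2 + 4)].
Invert each term: 3/(s + 5) ↔ 3e^(-5t); -2·s/(s^2 + 4) ↔ -2cos(2t); 3·2/(s^2 + 4) ↔ 3sin(2t).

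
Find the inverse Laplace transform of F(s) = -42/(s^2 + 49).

-6*sin(7*t)

Since L{sin(7t)} = 7/(s^2 + 49), the inverse is sin(7*t), scaled by -6.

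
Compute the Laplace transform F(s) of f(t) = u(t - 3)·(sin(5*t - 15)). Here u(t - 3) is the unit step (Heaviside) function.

By the second shifting theorem, L{u(t - c)·g(t - c)} = e^(-cs)·G(s) with c = 3 and G(s) = L{g(t)}.
L{sin(5t)} = 5/(s^2 + 25).

F(s) = 5*exp(-3*s)/(s^2 + 25)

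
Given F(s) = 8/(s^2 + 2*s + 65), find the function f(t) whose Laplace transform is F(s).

f(t) = exp(-t)*sin(8*t)

Rewrite the denominator: s^2 + 2*s + 65 = (s + 1)^2 + 64.
The form in (s + 1) signals a first-shifting-theorem factor e^(-t).
Since L{sin(8t)} = 8/(s^2 + 64), the inverse is exp(-t)*sin(8*t).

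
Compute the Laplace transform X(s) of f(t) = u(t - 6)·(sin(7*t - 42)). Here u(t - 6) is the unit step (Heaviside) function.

By the second shifting theorem, L{u(t - c)·g(t - c)} = e^(-cs)·G(s) with c = 6 and G(s) = L{g(t)}.
L{sin(7t)} = 7/(s^2 + 49).

X(s) = 7*exp(-6*s)/(s^2 + 49)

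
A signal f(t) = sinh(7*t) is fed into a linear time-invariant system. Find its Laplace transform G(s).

G(s) = 7/(s^2 - 49)

L{sinh(7t)} = 7/(s^2 - 49).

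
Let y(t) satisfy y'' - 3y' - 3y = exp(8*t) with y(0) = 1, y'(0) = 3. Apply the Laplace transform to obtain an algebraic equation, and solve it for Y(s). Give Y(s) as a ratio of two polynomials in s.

Y(s) = (s^2 - 8*s + 1)/(s^3 - 11*s^2 + 21*s + 24)

Apply the Laplace transform to the equation.
The derivative rules (L{y''} = s^2 Y - s·y(0) - y'(0) and L{y'} = sY - y(0), with y(0) = 1, y'(0) = 3) turn the left side into (s^2 - 3*s - 3)Y - (s).
The right side is L{exp(8*t)} = 1/(s - 8).
So (s^2 - 3*s - 3)Y = 1/(s - 8) + (s).
Divide through and combine into a single rational function.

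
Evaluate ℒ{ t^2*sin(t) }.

L{sin(t)} = 1/(s^2 + 1).
Then apply L{t^2·g(t)} = (-1)^2 d^2/ds^2[G(s)] with G(s) = 1/(s^2 + 1):
differentiating 2 times and applying the sign gives 2*(3*s^2 - 1)/(s^2 + 1)^3.

2*(3*s^2 - 1)/(s^2 + 1)^3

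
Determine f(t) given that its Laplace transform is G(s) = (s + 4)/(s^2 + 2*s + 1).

f(t) = 3*t*exp(-t) + exp(-t)

Factor the denominator: s^2 + 2*s + 1 = (s + 1)^2.
Partial fraction decomposition gives [1/(s + 1)] + [3/(s + 1)^2].
Invert each term: 1/(s + 1) ↔ e^(-t); 3/(s + 1)^2 ↔ 3t·e^(-t).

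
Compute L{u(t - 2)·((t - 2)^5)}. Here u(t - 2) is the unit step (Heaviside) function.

120*exp(-2*s)/s^6

By the second shifting theorem, L{u(t - c)·g(t - c)} = e^(-cs)·G(s) with c = 2 and G(s) = L{g(t)}.
L{t^5} = 5!/s^6 = 120/s^6.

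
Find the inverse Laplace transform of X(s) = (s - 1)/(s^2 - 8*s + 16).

Factor the denominator: s^2 - 8*s + 16 = (s - 4)^2.
Partial fraction decomposition gives [1/(s - 4)] + [3/(s - 4)^2].
Invert each term: 1/(s - 4) ↔ e^(4t); 3/(s - 4)^2 ↔ 3t·e^(4t).

3*t*exp(4*t) + exp(4*t)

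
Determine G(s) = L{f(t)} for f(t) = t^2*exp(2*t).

G(s) = 2/(s - 2)^3

L{e^(2t)} = 1/(s - 2).
Then apply L{t^2·g(t)} = (-1)^2 d^2/ds^2[H(s)] with H(s) = 1/(s - 2):
differentiating 2 times and applying the sign gives 2/(s - 2)^3.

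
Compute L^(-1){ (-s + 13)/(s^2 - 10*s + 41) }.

2*exp(5*t)*sin(4*t) - exp(5*t)*cos(4*t)

Complete the square in the denominator: s^2 - 10*s + 41 = (s - 5)^2 + 4^2.
Split the numerator to match: -s + 13 = -1·(s - 5) + 2·4.
Invert each term: -1·(s - 5)/((s - 5)^2 + 16) ↔ -e^(5t)cos(4t); 2·4/((s - 5)^2 + 16) ↔ 2e^(5t)sin(4t).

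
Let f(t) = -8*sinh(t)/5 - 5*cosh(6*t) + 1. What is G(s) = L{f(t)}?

G(s) = -5*s/(s^2 - 36) - 8/(5*(s^2 - 1)) + 1/s

Apply the Laplace transform termwise.
(-8/5)·[L{sinh(t)} = 1/(s^2 - 1)]; (-5)·[L{cosh(6t)} = s/(s^2 - 36)]; L{1} = 1/s.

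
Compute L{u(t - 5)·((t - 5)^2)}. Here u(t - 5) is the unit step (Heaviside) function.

By the second shifting theorem, L{u(t - c)·g(t - c)} = e^(-cs)·H(s) with c = 5 and H(s) = L{g(t)}.
L{t^2} = 2!/s^3 = 2/s^3.

2*exp(-5*s)/s^3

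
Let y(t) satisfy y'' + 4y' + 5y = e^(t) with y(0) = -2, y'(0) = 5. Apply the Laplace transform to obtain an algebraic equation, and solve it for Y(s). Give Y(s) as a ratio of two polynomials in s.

Apply the Laplace transform to the equation.
Using L{y''} = s^2 Y - s·y(0) - y'(0) and L{y'} = sY - y(0), with y(0) = -2, y'(0) = 5, the left side becomes (s^2 + 4*s + 5)Y - (-2*s - 3).
The right side is L{e^(t)} = 1/(s - 1).
So (s^2 + 4*s + 5)Y = 1/(s - 1) + (-2*s - 3).
Solve for Y(s) and write it as one ratio of polynomials.

Y(s) = (-2*s^2 - s + 4)/(s^3 + 3*s^2 + s - 5)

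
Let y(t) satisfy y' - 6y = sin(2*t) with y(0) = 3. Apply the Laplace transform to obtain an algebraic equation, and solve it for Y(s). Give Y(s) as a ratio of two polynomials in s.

Y(s) = (3*s^2 + 14)/(s^3 - 6*s^2 + 4*s - 24)

Laplace-transform each side.
The derivative rules (L{y'} = sY - y(0) = sY - 3) turn the left side into (s - 6)Y - (3).
The right side is L{sin(2*t)} = 2/(s^2 + 4).
So (s - 6)Y = 2/(s^2 + 4) + (3).
Isolate Y and clear denominators.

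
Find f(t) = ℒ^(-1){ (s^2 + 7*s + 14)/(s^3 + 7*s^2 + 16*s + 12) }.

f(t) = 4*t*exp(-2*t) - exp(-2*t) + 2*exp(-3*t)

Factor the denominator: s^3 + 7*s^2 + 16*s + 12 = (s + 2)^2*(s + 3).
Partial fraction decomposition gives [-1/(s + 2)] + [4/(s + 2)^2] + [2/(s + 3)].
Invert each term: -1/(s + 2) ↔ -e^(-2t); 4/(s + 2)^2 ↔ 4t·e^(-2t); 2/(s + 3) ↔ 2e^(-3t).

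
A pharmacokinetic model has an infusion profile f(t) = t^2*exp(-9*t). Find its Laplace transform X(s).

X(s) = 2/(s + 9)^3

L{e^(-9t)} = 1/(s + 9).
Then apply L{t^2·g(t)} = (-1)^2 d^2/ds^2[G(s)] with G(s) = 1/(s + 9):
differentiating 2 times and applying the sign gives 2/(s + 9)^3.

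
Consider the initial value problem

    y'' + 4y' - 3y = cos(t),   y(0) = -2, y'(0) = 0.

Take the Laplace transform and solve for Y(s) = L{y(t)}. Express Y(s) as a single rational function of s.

Apply the Laplace transform to the equation.
The derivative rules (L{y''} = s^2 Y - s·y(0) - y'(0) and L{y'} = sY - y(0), with y(0) = -2, y'(0) = 0) turn the left side into (s^2 + 4*s - 3)Y - (-2*s - 8).
The right side is L{cos(t)} = s/(s^2 + 1).
So (s^2 + 4*s - 3)Y = s/(s^2 + 1) + (-2*s - 8).
Divide through and combine into a single rational function.

Y(s) = (-2*s^3 - 8*s^2 - s - 8)/(s^4 + 4*s^3 - 2*s^2 + 4*s - 3)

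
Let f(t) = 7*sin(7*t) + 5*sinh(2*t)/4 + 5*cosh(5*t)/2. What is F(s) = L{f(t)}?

By linearity of the Laplace transform, transform each term separately.
(5/4)·[L{sinh(2t)} = 2/(s^2 - 4)]; (5/2)·[L{cosh(5t)} = s/(s^2 - 25)]; (7)·[L{sin(7t)} = 7/(s^2 + 49)].

F(s) = 5*s/(2*(s^2 - 25)) + 49/(s^2 + 49) + 5/(2*(s^2 - 4))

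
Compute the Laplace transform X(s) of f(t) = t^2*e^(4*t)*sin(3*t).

L{sin(3t)} = 3/(s^2 + 9).
Multiplying by e^(4t) shifts s → s - 4, so L{e^(4*t)*sin(3*t)} = 3/((s - 4)^2 + 9).
Then apply L{t^2·g(t)} = (-1)^2 d^2/ds^2[G(s)] with G(s) = 3/((s - 4)^2 + 9):
differentiating 2 times and applying the sign gives 18*(s^2 - 8*s + 13)/(s^2 - 8*s + 25)^3.

X(s) = 18*(s^2 - 8*s + 13)/(s^2 - 8*s + 25)^3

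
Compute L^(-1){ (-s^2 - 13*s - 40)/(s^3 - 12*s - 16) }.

3*t*exp(-2*t) - 3*exp(4*t) + 2*exp(-2*t)

Factor the denominator: s^3 - 12*s - 16 = (s - 4)*(s + 2)^2.
Partial fraction decomposition gives [2/(s + 2)] + [3/(s + 2)^2] + [-3/(s - 4)].
Invert each term: 2/(s + 2) ↔ 2e^(-2t); 3/(s + 2)^2 ↔ 3t·e^(-2t); -3/(s - 4) ↔ -3e^(4t).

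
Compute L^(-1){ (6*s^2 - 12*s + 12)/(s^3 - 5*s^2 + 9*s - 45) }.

3*exp(5*t) + sin(3*t) + 3*cos(3*t)

Factor the denominator: s^3 - 5*s^2 + 9*s - 45 = (s - 5)*(s^2 + 9).
Partial fraction decomposition gives [3/(s - 5)] + [3*s/(s^2 + 9)] + [3/(s^2 + 9)].
Invert each term: 3/(s - 5) ↔ 3e^(5t); 3·s/(s^2 + 9) ↔ 3cos(3t); 1·3/(s^2 + 9) ↔ sin(3t).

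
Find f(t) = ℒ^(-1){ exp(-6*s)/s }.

f(t) = Heaviside(t - 6)

The factor e^(-6s) signals a time shift by c = 6 (second shifting theorem).
L{1} = 1/s, so L^-1{1/s} = 1.
Hence the inverse is u(t - 6) times that function evaluated at t - 6.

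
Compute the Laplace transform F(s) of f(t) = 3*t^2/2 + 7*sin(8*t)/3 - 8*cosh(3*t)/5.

Apply the Laplace transform termwise.
(7/3)·[L{sin(8t)} = 8/(s^2 + 64)]; (-8/5)·[L{cosh(3t)} = s/(s^2 - 9)]; (3/2)·[L{t^2} = 2!/s^3 = 2/s^3].

F(s) = -8*s/(5*(s^2 - 9)) + 56/(3*(s^2 + 64)) + 3/s^3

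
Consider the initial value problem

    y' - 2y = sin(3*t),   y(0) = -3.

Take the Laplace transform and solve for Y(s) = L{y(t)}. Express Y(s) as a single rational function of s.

Transform both sides with L{·}.
The derivative rules (L{y'} = sY - y(0) = sY - (-3)) turn the left side into (s - 2)Y - (-3).
The right side is L{sin(3*t)} = 3/(s^2 + 9).
So (s - 2)Y = 3/(s^2 + 9) + (-3).
Solve for Y(s) and write it as one ratio of polynomials.

Y(s) = (-3*s^2 - 24)/(s^3 - 2*s^2 + 9*s - 18)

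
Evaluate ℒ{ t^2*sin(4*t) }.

8*(3*s^2 - 16)/(s^2 + 16)^3

L{sin(4t)} = 4/(s^2 + 16).
Then apply L{t^2·g(t)} = (-1)^2 d^2/ds^2[G(s)] with G(s) = 4/(s^2 + 16):
differentiating 2 times and applying the sign gives 8*(3*s^2 - 16)/(s^2 + 16)^3.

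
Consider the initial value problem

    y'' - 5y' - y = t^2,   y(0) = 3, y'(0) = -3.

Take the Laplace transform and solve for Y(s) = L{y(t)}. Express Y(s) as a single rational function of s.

Y(s) = (3*s^4 - 18*s^3 + 2)/(s^5 - 5*s^4 - s^3)

Take the Laplace transform of both sides.
Using L{y''} = s^2 Y - s·y(0) - y'(0) and L{y'} = sY - y(0), with y(0) = 3, y'(0) = -3, the left side becomes (s^2 - 5*s - 1)Y - (3*s - 18).
The right side is L{t^2} = 2/s^3.
So (s^2 - 5*s - 1)Y = 2/s^3 + (3*s - 18).
Divide through and combine into a single rational function.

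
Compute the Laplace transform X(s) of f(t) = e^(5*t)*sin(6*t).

L{sin(6t)} = 6/(s^2 + 36).
By the first shifting theorem, multiplying by e^(5t) replaces s with s - 5.

X(s) = 6/((s - 5)^2 + 36)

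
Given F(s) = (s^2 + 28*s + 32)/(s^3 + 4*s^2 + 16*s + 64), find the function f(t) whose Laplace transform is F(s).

f(t) = 4*sin(4*t) + 3*cos(4*t) - 2*exp(-4*t)

Factor the denominator: s^3 + 4*s^2 + 16*s + 64 = (s + 4)*(s^2 + 16).
Partial fraction decomposition gives [-2/(s + 4)] + [3*s/(s^2 + 16)] + [16/(s^2 + 16)].
Invert each term: -2/(s + 4) ↔ -2e^(-4t); 3·s/(s^2 + 16) ↔ 3cos(4t); 4·4/(s^2 + 16) ↔ 4sin(4t).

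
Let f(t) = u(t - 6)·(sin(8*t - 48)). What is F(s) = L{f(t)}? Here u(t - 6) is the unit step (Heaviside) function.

By the second shifting theorem, L{u(t - c)·g(t - c)} = e^(-cs)·G(s) with c = 6 and G(s) = L{g(t)}.
L{sin(8t)} = 8/(s^2 + 64).

F(s) = 8*exp(-6*s)/(s^2 + 64)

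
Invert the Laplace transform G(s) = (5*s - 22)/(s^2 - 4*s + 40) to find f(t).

Complete the square in the denominator: s^2 - 4*s + 40 = (s - 2)^2 + 6^2.
Split the numerator to match: 5*s - 22 = 5·(s - 2) - 2·6.
Invert each term: 5·(s - 2)/((s - 2)^2 + 36) ↔ 5e^(2t)cos(6t); -2·6/((s - 2)^2 + 36) ↔ -2e^(2t)sin(6t).

f(t) = -2*exp(2*t)*sin(6*t) + 5*exp(2*t)*cos(6*t)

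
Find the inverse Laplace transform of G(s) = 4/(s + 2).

Since L{e^(-2t)} = 1/(s + 2), the inverse is e^(-2*t), scaled by 4.

4*exp(-2*t)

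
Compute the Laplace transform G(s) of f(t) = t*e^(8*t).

G(s) = (s - 8)^(-2)

L{e^(8t)} = 1/(s - 8).
Then apply L{t·g(t)} = -d/ds[H(s)] with H(s) = 1/(s - 8):
differentiating 1 time and applying the sign gives (s - 8)^(-2).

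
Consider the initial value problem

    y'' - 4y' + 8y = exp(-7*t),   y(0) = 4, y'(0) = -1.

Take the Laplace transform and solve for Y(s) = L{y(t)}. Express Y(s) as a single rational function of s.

Y(s) = (4*s^2 + 11*s - 118)/(s^3 + 3*s^2 - 20*s + 56)

Laplace-transform each side.
With L{y''} = s^2 Y - s·y(0) - y'(0) and L{y'} = sY - y(0), with y(0) = 4, y'(0) = -1: the LHS transforms to (s^2 - 4*s + 8)Y - (4*s - 17).
The right side is L{exp(-7*t)} = 1/(s + 7).
So (s^2 - 4*s + 8)Y = 1/(s + 7) + (4*s - 17).
Solve for Y(s) and write it as one ratio of polynomials.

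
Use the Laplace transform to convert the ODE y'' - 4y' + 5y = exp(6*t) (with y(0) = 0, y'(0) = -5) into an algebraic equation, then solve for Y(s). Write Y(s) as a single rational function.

Y(s) = (-5*s + 31)/(s^3 - 10*s^2 + 29*s - 30)

Transform both sides with L{·}.
The derivative rules (L{y''} = s^2 Y - s·y(0) - y'(0) and L{y'} = sY - y(0), with y(0) = 0, y'(0) = -5) turn the left side into (s^2 - 4*s + 5)Y - (-5).
The right side is L{exp(6*t)} = 1/(s - 6).
So (s^2 - 4*s + 5)Y = 1/(s - 6) + (-5).
Solve for Y(s) and write it as one ratio of polynomials.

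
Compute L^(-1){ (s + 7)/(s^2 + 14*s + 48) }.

Rewrite the denominator: s^2 + 14*s + 48 = (s + 7)^2 - 1.
The form in (s + 7) signals a first-shifting-theorem factor e^(-7t).
Since L{cosh(t)} = s/(s^2 - 1), the inverse is e^(-7*t)*cosh(t).

exp(-7*t)*cosh(t)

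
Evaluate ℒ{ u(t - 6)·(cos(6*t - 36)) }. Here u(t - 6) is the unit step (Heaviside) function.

By the second shifting theorem, L{u(t - c)·g(t - c)} = e^(-cs)·H(s) with c = 6 and H(s) = L{g(t)}.
L{cos(6t)} = s/(s^2 + 36).

s*exp(-6*s)/(s^2 + 36)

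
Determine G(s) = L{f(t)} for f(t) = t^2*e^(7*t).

G(s) = 2/(s - 7)^3

L{e^(7t)} = 1/(s - 7).
Then apply L{t^2·g(t)} = (-1)^2 d^2/ds^2[H(s)] with H(s) = 1/(s - 7):
differentiating 2 times and applying the sign gives 2/(s - 7)^3.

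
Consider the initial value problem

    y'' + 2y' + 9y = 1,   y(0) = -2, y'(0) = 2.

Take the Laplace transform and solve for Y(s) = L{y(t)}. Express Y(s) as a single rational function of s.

Y(s) = (-2*s^2 - 2*s + 1)/(s^3 + 2*s^2 + 9*s)

Apply the Laplace transform to the equation.
With L{y''} = s^2 Y - s·y(0) - y'(0) and L{y'} = sY - y(0), with y(0) = -2, y'(0) = 2: the LHS transforms to (s^2 + 2*s + 9)Y - (-2*s - 2).
The right side is L{1} = 1/s.
So (s^2 + 2*s + 9)Y = 1/s + (-2*s - 2).
Divide through and combine into a single rational function.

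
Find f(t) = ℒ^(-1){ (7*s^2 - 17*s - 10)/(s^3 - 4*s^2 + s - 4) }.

f(t) = 2*exp(4*t) + 3*sin(t) + 5*cos(t)

Factor the denominator: s^3 - 4*s^2 + s - 4 = (s - 4)*(s^2 + 1).
Partial fraction decomposition gives [2/(s - 4)] + [5*s/(s^2 + 1)] + [3/(s^2 + 1)].
Invert each term: 2/(s - 4) ↔ 2e^(4t); 5·s/(s^2 + 1) ↔ 5cos(t); 3·1/(s^2 + 1) ↔ 3sin(t).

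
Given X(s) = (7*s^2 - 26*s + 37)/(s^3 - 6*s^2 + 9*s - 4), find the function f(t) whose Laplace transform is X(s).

Factor the denominator: s^3 - 6*s^2 + 9*s - 4 = (s - 4)*(s - 1)^2.
Partial fraction decomposition gives [2/(s - 1)] + [-6/(s - 1)^2] + [5/(s - 4)].
Invert each term: 2/(s - 1) ↔ 2e^(t); -6/(s - 1)^2 ↔ -6t·e^(t); 5/(s - 4) ↔ 5e^(4t).

f(t) = -6*t*exp(t) + 5*exp(4*t) + 2*exp(t)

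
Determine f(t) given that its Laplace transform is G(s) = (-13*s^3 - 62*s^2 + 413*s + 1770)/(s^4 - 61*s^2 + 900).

Factor the denominator: s^4 - 61*s^2 + 900 = (s - 6)*(s - 5)*(s + 5)*(s + 6).
Partial fraction decomposition gives [-6/(s - 6)] + [-6/(s - 5)] + [-2/(s + 5)] + [1/(s + 6)].
Invert each term: -6/(s - 6) ↔ -6e^(6t); -6/(s - 5) ↔ -6e^(5t); -2/(s + 5) ↔ -2e^(-5t); 1/(s + 6) ↔ e^(-6t).

f(t) = -6*exp(6*t) - 6*exp(5*t) - 2*exp(-5*t) + exp(-6*t)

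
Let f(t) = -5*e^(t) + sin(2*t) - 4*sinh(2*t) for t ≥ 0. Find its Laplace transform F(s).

By linearity of the Laplace transform, transform each term separately.
L{sin(2t)} = 2/(s^2 + 4); (-4)·[L{sinh(2t)} = 2/(s^2 - 4)]; (-5)·[L{e^(t)} = 1/(s - 1)].

F(s) = 2/(s^2 + 4) - 8/(s^2 - 4) - 5/(s - 1)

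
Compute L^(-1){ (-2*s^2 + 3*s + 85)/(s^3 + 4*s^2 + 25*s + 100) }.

Factor the denominator: s^3 + 4*s^2 + 25*s + 100 = (s + 4)*(s^2 + 25).
Partial fraction decomposition gives [1/(s + 4)] + [-3*s/(s^2 + 25)] + [15/(s^2 + 25)].
Invert each term: 1/(s + 4) ↔ e^(-4t); -3·s/(s^2 + 25) ↔ -3cos(5t); 3·5/(s^2 + 25) ↔ 3sin(5t).

3*sin(5*t) - 3*cos(5*t) + exp(-4*t)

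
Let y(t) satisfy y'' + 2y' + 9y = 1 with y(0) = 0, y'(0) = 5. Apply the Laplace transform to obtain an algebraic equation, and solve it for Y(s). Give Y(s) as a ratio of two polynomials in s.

Y(s) = (5*s + 1)/(s^3 + 2*s^2 + 9*s)

Take the Laplace transform of both sides.
Using L{y''} = s^2 Y - s·y(0) - y'(0) and L{y'} = sY - y(0), with y(0) = 0, y'(0) = 5, the left side becomes (s^2 + 2*s + 9)Y - (5).
The right side is L{1} = 1/s.
So (s^2 + 2*s + 9)Y = 1/s + (5).
Isolate Y and clear denominators.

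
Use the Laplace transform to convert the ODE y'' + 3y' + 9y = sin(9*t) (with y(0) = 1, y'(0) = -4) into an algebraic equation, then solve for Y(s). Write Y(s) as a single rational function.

Y(s) = (s^3 - s^2 + 81*s - 72)/(s^4 + 3*s^3 + 90*s^2 + 243*s + 729)

Take the Laplace transform of both sides.
The derivative rules (L{y''} = s^2 Y - s·y(0) - y'(0) and L{y'} = sY - y(0), with y(0) = 1, y'(0) = -4) turn the left side into (s^2 + 3*s + 9)Y - (s - 1).
The right side is L{sin(9*t)} = 9/(s^2 + 81).
So (s^2 + 3*s + 9)Y = 9/(s^2 + 81) + (s - 1).
Isolate Y and clear denominators.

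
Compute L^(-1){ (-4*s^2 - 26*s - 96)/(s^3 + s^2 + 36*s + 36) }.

Factor the denominator: s^3 + s^2 + 36*s + 36 = (s + 1)*(s^2 + 36).
Partial fraction decomposition gives [-2/(s + 1)] + [-2*s/(s^2 + 36)] + [-24/(s^2 + 36)].
Invert each term: -2/(s + 1) ↔ -2e^(-t); -2·s/(s^2 + 36) ↔ -2cos(6t); -4·6/(s^2 + 36) ↔ -4sin(6t).

-4*sin(6*t) - 2*cos(6*t) - 2*exp(-t)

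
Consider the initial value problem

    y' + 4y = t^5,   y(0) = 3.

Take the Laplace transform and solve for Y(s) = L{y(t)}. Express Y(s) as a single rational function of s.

Y(s) = (3*s^6 + 120)/(s^7 + 4*s^6)

Apply the Laplace transform to the equation.
Using L{y'} = sY - y(0) = sY - 3, the left side becomes (s + 4)Y - (3).
The right side is L{t^5} = 120/s^6.
So (s + 4)Y = 120/s^6 + (3).
Isolate Y and clear denominators.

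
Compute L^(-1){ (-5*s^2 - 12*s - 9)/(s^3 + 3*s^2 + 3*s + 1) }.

Factor the denominator: s^3 + 3*s^2 + 3*s + 1 = (s + 1)^3.
Partial fraction decomposition gives [-5/(s + 1)] + [-2/(s + 1)^2] + [-2/(s + 1)^3].
Invert each term: -5/(s + 1) ↔ -5e^(-t); -2/(s + 1)^2 ↔ -2t·e^(-t); -2/(s + 1)^3 ↔ (-1)t^2·e^(-t).

-t^2*exp(-t) - 2*t*exp(-t) - 5*exp(-t)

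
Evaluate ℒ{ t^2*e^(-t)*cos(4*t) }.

2*(s + 1)*(s^2 + 2*s - 47)/(s^2 + 2*s + 17)^3

L{cos(4t)} = s/(s^2 + 16).
Multiplying by e^(-t) shifts s → s + 1, so L{e^(-t)*cos(4*t)} = (s + 1)/((s + 1)^2 + 16).
Then apply L{t^2·g(t)} = (-1)^2 d^2/ds^2[G(s)] with G(s) = (s + 1)/((s + 1)^2 + 16):
differentiating 2 times and applying the sign gives 2*(s + 1)*(s^2 + 2*s - 47)/(s^2 + 2*s + 17)^3.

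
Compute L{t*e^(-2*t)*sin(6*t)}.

12*(s + 2)/(s^2 + 4*s + 40)^2

L{sin(6t)} = 6/(s^2 + 36).
Multiplying by e^(-2t) shifts s → s + 2, so L{e^(-2*t)*sin(6*t)} = 6/((s + 2)^2 + 36).
Then apply L{t·g(t)} = -d/ds[G(s)] with G(s) = 6/((s + 2)^2 + 36):
differentiating 1 time and applying the sign gives 12*(s + 2)/(s^2 + 4*s + 40)^2.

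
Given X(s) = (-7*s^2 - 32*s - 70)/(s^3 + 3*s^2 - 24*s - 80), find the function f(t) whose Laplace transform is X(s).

f(t) = 6*t*exp(-4*t) - 5*exp(5*t) - 2*exp(-4*t)

Factor the denominator: s^3 + 3*s^2 - 24*s - 80 = (s - 5)*(s + 4)^2.
Partial fraction decomposition gives [-2/(s + 4)] + [6/(s + 4)^2] + [-5/(s - 5)].
Invert each term: -2/(s + 4) ↔ -2e^(-4t); 6/(s + 4)^2 ↔ 6t·e^(-4t); -5/(s - 5) ↔ -5e^(5t).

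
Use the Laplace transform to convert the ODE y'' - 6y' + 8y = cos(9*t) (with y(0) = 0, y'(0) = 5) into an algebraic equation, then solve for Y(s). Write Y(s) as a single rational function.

Y(s) = (5*s^2 + s + 405)/(s^4 - 6*s^3 + 89*s^2 - 486*s + 648)

Apply the Laplace transform to the equation.
With L{y''} = s^2 Y - s·y(0) - y'(0) and L{y'} = sY - y(0), with y(0) = 0, y'(0) = 5: the LHS transforms to (s^2 - 6*s + 8)Y - (5).
The right side is L{cos(9*t)} = s/(s^2 + 81).
So (s^2 - 6*s + 8)Y = s/(s^2 + 81) + (5).
Solve for Y(s) and write it as one ratio of polynomials.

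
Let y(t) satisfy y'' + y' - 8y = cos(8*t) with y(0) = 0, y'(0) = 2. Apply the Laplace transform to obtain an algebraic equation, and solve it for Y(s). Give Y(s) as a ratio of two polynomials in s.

Take the Laplace transform of both sides.
The derivative rules (L{y''} = s^2 Y - s·y(0) - y'(0) and L{y'} = sY - y(0), with y(0) = 0, y'(0) = 2) turn the left side into (s^2 + s - 8)Y - (2).
The right side is L{cos(8*t)} = s/(s^2 + 64).
So (s^2 + s - 8)Y = s/(s^2 + 64) + (2).
Solve for Y(s) and write it as one ratio of polynomials.

Y(s) = (2*s^2 + s + 128)/(s^4 + s^3 + 56*s^2 + 64*s - 512)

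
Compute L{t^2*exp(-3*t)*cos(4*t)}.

2*(s + 3)*(s^2 + 6*s - 39)/(s^2 + 6*s + 25)^3

L{cos(4t)} = s/(s^2 + 16).
Multiplying by e^(-3t) shifts s → s + 3, so L{exp(-3*t)*cos(4*t)} = (s + 3)/((s + 3)^2 + 16).
Then apply L{t^2·g(t)} = (-1)^2 d^2/ds^2[G(s)] with G(s) = (s + 3)/((s + 3)^2 + 16):
differentiating 2 times and applying the sign gives 2*(s + 3)*(s^2 + 6*s - 39)/(s^2 + 6*s + 25)^3.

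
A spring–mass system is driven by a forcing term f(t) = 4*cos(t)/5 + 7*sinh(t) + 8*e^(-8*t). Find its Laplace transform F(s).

The transform is linear, so treat each term independently.
(8)·[L{e^(-8t)} = 1/(s + 8)]; (7)·[L{sinh(t)} = 1/(s^2 - 1)]; (4/5)·[L{cos(t)} = s/(s^2 + 1)].

F(s) = 4*s/(5*(s^2 + 1)) + 7/(s^2 - 1) + 8/(s + 8)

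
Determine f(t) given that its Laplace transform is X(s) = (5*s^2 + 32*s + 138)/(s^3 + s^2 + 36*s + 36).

f(t) = 5*sin(6*t) + 2*cos(6*t) + 3*exp(-t)

Factor the denominator: s^3 + s^2 + 36*s + 36 = (s + 1)*(s^2 + 36).
Partial fraction decomposition gives [3/(s + 1)] + [2*s/(s^2 + 36)] + [30/(s^2 + 36)].
Invert each term: 3/(s + 1) ↔ 3e^(-t); 2·s/(s^2 + 36) ↔ 2cos(6t); 5·6/(s^2 + 36) ↔ 5sin(6t).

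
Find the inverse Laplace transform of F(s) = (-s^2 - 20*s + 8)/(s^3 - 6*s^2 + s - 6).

-4*exp(6*t) - 2*sin(t) + 3*cos(t)

Factor the denominator: s^3 - 6*s^2 + s - 6 = (s - 6)*(s^2 + 1).
Partial fraction decomposition gives [-4/(s - 6)] + [3*s/(s^2 + 1)] + [-2/(s^2 + 1)].
Invert each term: -4/(s - 6) ↔ -4e^(6t); 3·s/(s^2 + 1) ↔ 3cos(t); -2·1/(s^2 + 1) ↔ -2sin(t).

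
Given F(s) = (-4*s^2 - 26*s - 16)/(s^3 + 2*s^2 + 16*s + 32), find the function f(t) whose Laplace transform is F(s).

f(t) = -4*sin(4*t) - 5*cos(4*t) + exp(-2*t)

Factor the denominator: s^3 + 2*s^2 + 16*s + 32 = (s + 2)*(s^2 + 16).
Partial fraction decomposition gives [1/(s + 2)] + [-5*s/(s^2 + 16)] + [-16/(s^2 + 16)].
Invert each term: 1/(s + 2) ↔ e^(-2t); -5·s/(s^2 + 16) ↔ -5cos(4t); -4·4/(s^2 + 16) ↔ -4sin(4t).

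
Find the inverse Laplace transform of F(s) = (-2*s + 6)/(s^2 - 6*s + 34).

Rewrite the denominator: s^2 - 6*s + 34 = (s - 3)^2 + 25.
The form in (s - 3) signals a first-shifting-theorem factor e^(3t).
Since L{cos(5t)} = s/(s^2 + 25), the inverse is e^(3*t)*cos(5*t), scaled by -2.

-2*exp(3*t)*cos(5*t)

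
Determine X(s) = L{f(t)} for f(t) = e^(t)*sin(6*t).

X(s) = 6/((s - 1)^2 + 36)

L{sin(6t)} = 6/(s^2 + 36).
By the first shifting theorem, multiplying by e^(t) replaces s with s - 1.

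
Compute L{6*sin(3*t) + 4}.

Apply the Laplace transform termwise.
L{4} = 4/s; (6)·[L{sin(3t)} = 3/(s^2 + 9)].

18/(s^2 + 9) + 4/s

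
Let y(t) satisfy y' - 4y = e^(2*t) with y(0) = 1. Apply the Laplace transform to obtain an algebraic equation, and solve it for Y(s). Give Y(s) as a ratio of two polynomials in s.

Y(s) = (s - 1)/(s^2 - 6*s + 8)

Transform both sides with L{·}.
With L{y'} = sY - y(0) = sY - 1: the LHS transforms to (s - 4)Y - (1).
The right side is L{e^(2*t)} = 1/(s - 2).
So (s - 4)Y = 1/(s - 2) + (1).
Solve for Y(s) and write it as one ratio of polynomials.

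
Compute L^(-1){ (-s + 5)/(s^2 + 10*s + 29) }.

Complete the square in the denominator: s^2 + 10*s + 29 = (s + 5)^2 + 2^2.
Split the numerator to match: -s + 5 = -1·(s + 5) + 5·2.
Invert each term: -1·(s + 5)/((s + 5)^2 + 4) ↔ -e^(-5t)cos(2t); 5·2/((s + 5)^2 + 4) ↔ 5e^(-5t)sin(2t).

5*exp(-5*t)*sin(2*t) - exp(-5*t)*cos(2*t)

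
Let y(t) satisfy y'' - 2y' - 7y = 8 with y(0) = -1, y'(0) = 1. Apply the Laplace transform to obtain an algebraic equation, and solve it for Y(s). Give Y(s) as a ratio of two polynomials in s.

Y(s) = (-s^2 + 3*s + 8)/(s^3 - 2*s^2 - 7*s)

Laplace-transform each side.
The derivative rules (L{y''} = s^2 Y - s·y(0) - y'(0) and L{y'} = sY - y(0), with y(0) = -1, y'(0) = 1) turn the left side into (s^2 - 2*s - 7)Y - (-s + 3).
The right side is L{8} = 8/s.
So (s^2 - 2*s - 7)Y = 8/s + (-s + 3).
Isolate Y and clear denominators.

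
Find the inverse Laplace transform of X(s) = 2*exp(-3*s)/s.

Heaviside(t - 3)*(2)

The factor e^(-3s) signals a time shift by c = 3 (second shifting theorem).
L{2} = 2/s, so L^-1{2/s} = 2.
Hence the inverse is u(t - 3) times that function evaluated at t - 3.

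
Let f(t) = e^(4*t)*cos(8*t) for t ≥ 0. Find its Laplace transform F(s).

L{cos(8t)} = s/(s^2 + 64).
By the first shifting theorem, multiplying by e^(4t) replaces s with s - 4.

F(s) = (s - 4)/((s - 4)^2 + 64)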